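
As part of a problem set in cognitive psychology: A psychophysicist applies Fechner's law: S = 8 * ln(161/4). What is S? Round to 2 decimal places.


S = 8 * ln(161/4)
I/I0 = 40.25
ln(40.25) = 3.6951
S = 8 * 3.6951
= 29.56


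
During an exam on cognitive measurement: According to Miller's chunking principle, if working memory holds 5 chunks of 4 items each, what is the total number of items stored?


Total items = chunks * items_per_chunk
= 5 * 4
= 20


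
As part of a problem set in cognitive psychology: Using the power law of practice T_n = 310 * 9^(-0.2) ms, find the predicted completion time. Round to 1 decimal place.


T_n = 310 * 9^(-0.2)
9^(-0.2) = 0.644394
T_n = 310 * 0.644394
= 199.8 ms


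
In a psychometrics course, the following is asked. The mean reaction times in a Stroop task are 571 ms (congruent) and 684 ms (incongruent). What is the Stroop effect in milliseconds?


Stroop effect = RT(incongruent) - RT(congruent)
= 684 - 571
= 113 ms


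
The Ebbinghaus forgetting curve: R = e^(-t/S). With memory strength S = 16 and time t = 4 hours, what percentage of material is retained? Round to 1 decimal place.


R = e^(-t/S)
-t/S = -4/16 = -0.25
R = e^(-0.25) = 0.778801
Percentage = 0.778801 * 100
= 77.9


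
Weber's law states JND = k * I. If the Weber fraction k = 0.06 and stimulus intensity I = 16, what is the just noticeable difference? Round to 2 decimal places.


JND = k * I
JND = 0.06 * 16
= 0.96


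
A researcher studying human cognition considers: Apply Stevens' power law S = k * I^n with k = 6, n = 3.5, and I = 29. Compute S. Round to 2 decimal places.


S = 6 * 29^3.5
29^3.5 = 131338.7845
S = 6 * 131338.7845
= 788032.71


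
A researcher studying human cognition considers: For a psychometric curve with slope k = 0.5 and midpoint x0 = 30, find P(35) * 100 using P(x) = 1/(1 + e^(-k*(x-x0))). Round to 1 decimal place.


P(x) = 1/(1 + e^(-0.5*(35 - 30)))
Exponent = -0.5 * 5 = -2.5
e^(-2.5) = 0.082085
P = 1/(1 + 0.082085) = 0.924142
Percentage = 92.4


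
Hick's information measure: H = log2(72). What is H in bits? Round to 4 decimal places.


H = log2(n)
H = log2(72)
= 6.1699


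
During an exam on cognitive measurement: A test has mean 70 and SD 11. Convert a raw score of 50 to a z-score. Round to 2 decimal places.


z = (X - mu) / sigma
= (50 - 70) / 11
= -20 / 11
= -1.82


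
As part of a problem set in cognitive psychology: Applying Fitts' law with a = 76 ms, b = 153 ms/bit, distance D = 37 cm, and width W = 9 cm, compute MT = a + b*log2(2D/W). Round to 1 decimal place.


MT = 76 + 153 * log2(2*37/9)
2D/W = 8.222222
log2(8.222222) = 3.0395
MT = 76 + 153 * 3.0395
= 541.0 ms


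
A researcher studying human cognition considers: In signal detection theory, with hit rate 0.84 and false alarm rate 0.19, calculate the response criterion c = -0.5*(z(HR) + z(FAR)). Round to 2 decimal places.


c = -0.5 * (z(HR) + z(FAR))
z(0.84) = 0.9945
z(0.19) = -0.8779
c = -0.5 * (0.9945 + -0.8779)
= -0.5 * 0.1166
= -0.06


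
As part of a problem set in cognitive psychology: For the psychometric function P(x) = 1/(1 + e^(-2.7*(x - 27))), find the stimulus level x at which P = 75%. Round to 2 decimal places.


At P = 0.75: 0.75 = 1/(1 + e^(-k*(x-x0)))
Solving: e^(-k*(x-x0)) = 1/3
x = x0 + ln(3)/k
ln(3) = 1.0986
x = 27 + 1.0986/2.7
= 27 + 0.4069
= 27.41


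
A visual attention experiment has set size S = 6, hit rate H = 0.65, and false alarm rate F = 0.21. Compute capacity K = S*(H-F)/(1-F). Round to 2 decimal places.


K = S * (H - F) / (1 - F)
H - F = 0.44
1 - F = 0.79
K = 6 * 0.44 / 0.79
= 3.34


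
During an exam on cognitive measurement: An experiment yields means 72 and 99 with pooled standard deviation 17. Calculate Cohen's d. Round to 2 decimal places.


Cohen's d = (M1 - M2) / S_pooled
= (72 - 99) / 17
= -27 / 17
= -1.59


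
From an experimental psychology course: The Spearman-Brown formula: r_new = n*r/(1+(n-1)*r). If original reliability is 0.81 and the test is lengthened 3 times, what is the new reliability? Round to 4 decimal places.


r_new = n*r / (1 + (n-1)*r)
Numerator = 3 * 0.81 = 2.43
Denominator = 1 + 2 * 0.81 = 2.62
r_new = 2.43 / 2.62
= 0.9275


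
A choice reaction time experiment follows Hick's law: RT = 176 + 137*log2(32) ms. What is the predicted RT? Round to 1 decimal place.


RT = 176 + 137 * log2(32)
log2(32) = 5.0
RT = 176 + 137 * 5.0
= 176 + 685.0
= 861.0 ms


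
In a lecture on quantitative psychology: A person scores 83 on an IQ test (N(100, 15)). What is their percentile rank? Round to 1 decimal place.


z = (IQ - mean) / SD
z = (83 - 100) / 15 = -1.1333
Percentile = Phi(-1.1333) * 100
Phi(-1.1333) = 0.128544
= 12.9


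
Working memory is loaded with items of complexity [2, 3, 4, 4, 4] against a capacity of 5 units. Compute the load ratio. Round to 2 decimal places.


Total complexity = 2 + 3 + 4 + 4 + 4 = 17
Load = total / capacity = 17 / 5
= 3.40


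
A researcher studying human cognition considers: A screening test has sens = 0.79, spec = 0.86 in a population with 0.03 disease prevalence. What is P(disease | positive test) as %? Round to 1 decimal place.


PPV = (sens * prev) / (sens * prev + (1-spec) * (1-prev))
Numerator = 0.79 * 0.03 = 0.0237
P(positive and no disease) = (1 - spec) * (1 - prev) = (1 - 0.86) * (1 - 0.03) = 0.1358
Denominator = 0.0237 + 0.1358 = 0.1595
PPV = 0.0237 / 0.1595 = 0.148589
As percentage = 14.9


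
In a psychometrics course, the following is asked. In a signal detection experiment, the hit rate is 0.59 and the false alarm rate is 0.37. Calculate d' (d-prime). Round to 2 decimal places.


d' = z(HR) - z(FAR)
z(0.59) = 0.2275
z(0.37) = -0.3319
d' = 0.2275 - -0.3319
= 0.56


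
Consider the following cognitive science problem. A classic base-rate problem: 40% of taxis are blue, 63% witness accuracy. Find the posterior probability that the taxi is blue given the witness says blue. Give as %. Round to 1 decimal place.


P(blue | says blue) = P(says blue | blue)*P(blue) / [P(says blue | blue)*P(blue) + P(says blue | not blue)*P(not blue)]
Numerator = 0.63 * 0.4 = 0.252
False identification = 0.37 * 0.6 = 0.222
P = 0.252 / (0.252 + 0.222)
= 0.252 / 0.474
As percentage = 53.2


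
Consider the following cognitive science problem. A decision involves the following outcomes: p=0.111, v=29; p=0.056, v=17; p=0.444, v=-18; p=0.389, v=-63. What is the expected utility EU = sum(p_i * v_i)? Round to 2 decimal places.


EU = sum(p_i * v_i)
0.111 * 29 = 3.219
0.056 * 17 = 0.952
0.444 * -18 = -7.992
0.389 * -63 = -24.507
EU = 3.219 + 0.952 + -7.992 + -24.507
= -28.33


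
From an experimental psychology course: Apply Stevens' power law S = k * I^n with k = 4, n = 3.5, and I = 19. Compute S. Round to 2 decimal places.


S = 4 * 19^3.5
19^3.5 = 29897.6879
S = 4 * 29897.6879
= 119590.75


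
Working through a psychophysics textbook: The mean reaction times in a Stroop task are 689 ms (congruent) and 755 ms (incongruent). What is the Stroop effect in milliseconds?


Stroop effect = RT(incongruent) - RT(congruent)
= 755 - 689
= 66 ms


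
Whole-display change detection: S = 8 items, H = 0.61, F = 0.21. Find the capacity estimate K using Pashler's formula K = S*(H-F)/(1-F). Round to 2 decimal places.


K = S * (H - F) / (1 - F)
H - F = 0.4
1 - F = 0.79
K = 8 * 0.4 / 0.79
= 4.05


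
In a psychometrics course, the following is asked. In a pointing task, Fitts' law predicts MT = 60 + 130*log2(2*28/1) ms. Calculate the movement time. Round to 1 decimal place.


MT = 60 + 130 * log2(2*28/1)
2D/W = 56.0
log2(56.0) = 5.8074
MT = 60 + 130 * 5.8074
= 815.0 ms


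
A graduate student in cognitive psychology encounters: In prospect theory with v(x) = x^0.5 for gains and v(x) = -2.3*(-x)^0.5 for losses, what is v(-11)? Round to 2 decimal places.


Since x = -11 < 0, use v(x) = -lambda*(-x)^alpha
(-x) = 11
11^0.5 = 3.3166
v(-11) = -2.3 * 3.3166
= -7.63


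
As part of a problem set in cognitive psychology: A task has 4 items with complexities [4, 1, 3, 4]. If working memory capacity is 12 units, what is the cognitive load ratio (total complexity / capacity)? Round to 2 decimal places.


Total complexity = 4 + 1 + 3 + 4 = 12
Load = total / capacity = 12 / 12
= 1.00


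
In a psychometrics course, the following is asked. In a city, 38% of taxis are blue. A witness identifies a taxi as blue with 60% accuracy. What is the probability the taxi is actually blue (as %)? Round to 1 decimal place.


P(blue | says blue) = P(says blue | blue)*P(blue) / [P(says blue | blue)*P(blue) + P(says blue | not blue)*P(not blue)]
Numerator = 0.6 * 0.38 = 0.228
False identification = 0.4 * 0.62 = 0.248
P = 0.228 / (0.228 + 0.248)
= 0.228 / 0.476
As percentage = 47.9


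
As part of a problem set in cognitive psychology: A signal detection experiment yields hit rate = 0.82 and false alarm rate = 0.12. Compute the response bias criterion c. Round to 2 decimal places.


c = -0.5 * (z(HR) + z(FAR))
z(0.82) = 0.9154
z(0.12) = -1.175
c = -0.5 * (0.9154 + -1.175)
= -0.5 * -0.2596
= 0.13


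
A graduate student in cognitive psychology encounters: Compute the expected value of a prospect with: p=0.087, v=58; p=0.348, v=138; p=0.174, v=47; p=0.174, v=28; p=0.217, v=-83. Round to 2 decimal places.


EU = sum(p_i * v_i)
0.087 * 58 = 5.046
0.348 * 138 = 48.024
0.174 * 47 = 8.178
0.174 * 28 = 4.872
0.217 * -83 = -18.011
EU = 5.046 + 48.024 + 8.178 + 4.872 + -18.011
= 48.11


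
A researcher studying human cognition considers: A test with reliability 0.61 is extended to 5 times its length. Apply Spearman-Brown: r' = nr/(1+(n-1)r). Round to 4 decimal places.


r_new = n*r / (1 + (n-1)*r)
Numerator = 5 * 0.61 = 3.05
Denominator = 1 + 4 * 0.61 = 3.44
r_new = 3.05 / 3.44
= 0.8866


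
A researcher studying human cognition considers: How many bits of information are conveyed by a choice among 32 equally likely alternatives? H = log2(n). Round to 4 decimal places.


H = log2(n)
H = log2(32)
= 5.0000


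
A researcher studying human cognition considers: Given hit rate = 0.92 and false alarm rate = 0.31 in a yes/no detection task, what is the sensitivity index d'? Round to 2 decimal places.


d' = z(HR) - z(FAR)
z(0.92) = 1.4051
z(0.31) = -0.4959
d' = 1.4051 - -0.4959
= 1.90


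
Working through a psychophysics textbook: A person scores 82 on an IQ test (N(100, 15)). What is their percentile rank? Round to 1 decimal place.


z = (IQ - mean) / SD
z = (82 - 100) / 15 = -1.2
Percentile = Phi(-1.2) * 100
Phi(-1.2) = 0.11507
= 11.5


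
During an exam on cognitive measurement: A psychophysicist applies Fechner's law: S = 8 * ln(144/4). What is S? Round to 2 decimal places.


S = 8 * ln(144/4)
I/I0 = 36.0
ln(36.0) = 3.5835
S = 8 * 3.5835
= 28.67


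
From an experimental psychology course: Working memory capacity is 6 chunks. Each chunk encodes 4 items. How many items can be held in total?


Total items = chunks * items_per_chunk
= 6 * 4
= 24


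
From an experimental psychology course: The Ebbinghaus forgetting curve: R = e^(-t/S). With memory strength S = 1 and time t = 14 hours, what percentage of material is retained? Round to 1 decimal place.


R = e^(-t/S)
-t/S = -14/1 = -14.0
R = e^(-14.0) = 1e-06
Percentage = 1e-06 * 100
= 0.0


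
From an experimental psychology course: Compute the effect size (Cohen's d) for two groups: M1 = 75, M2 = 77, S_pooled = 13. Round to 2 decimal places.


Cohen's d = (M1 - M2) / S_pooled
= (75 - 77) / 13
= -2 / 13
= -0.15


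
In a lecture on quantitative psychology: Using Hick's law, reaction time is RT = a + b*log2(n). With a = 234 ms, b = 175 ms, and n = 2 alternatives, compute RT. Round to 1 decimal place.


RT = 234 + 175 * log2(2)
log2(2) = 1.0
RT = 234 + 175 * 1.0
= 234 + 175.0
= 409.0 ms


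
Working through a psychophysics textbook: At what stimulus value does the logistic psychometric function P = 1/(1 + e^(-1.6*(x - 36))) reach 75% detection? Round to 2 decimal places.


At P = 0.75: 0.75 = 1/(1 + e^(-k*(x-x0)))
Solving: e^(-k*(x-x0)) = 1/3
x = x0 + ln(3)/k
ln(3) = 1.0986
x = 36 + 1.0986/1.6
= 36 + 0.6866
= 36.69


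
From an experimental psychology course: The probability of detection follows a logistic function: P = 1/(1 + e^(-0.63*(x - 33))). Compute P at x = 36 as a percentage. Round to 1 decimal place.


P(x) = 1/(1 + e^(-0.63*(36 - 33)))
Exponent = -0.63 * 3 = -1.89
e^(-1.89) = 0.151072
P = 1/(1 + 0.151072) = 0.868755
Percentage = 86.9


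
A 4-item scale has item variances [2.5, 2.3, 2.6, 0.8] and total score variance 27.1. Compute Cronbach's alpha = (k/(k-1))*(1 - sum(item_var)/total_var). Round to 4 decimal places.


alpha = (k/(k-1)) * (1 - sum(s_i^2)/s_total^2)
sum(item variances) = 8.2
k/(k-1) = 4/3 = 1.333333
1 - 8.2/27.1 = 1 - 0.302583 = 0.697417
alpha = 1.333333 * 0.697417
= 0.9299


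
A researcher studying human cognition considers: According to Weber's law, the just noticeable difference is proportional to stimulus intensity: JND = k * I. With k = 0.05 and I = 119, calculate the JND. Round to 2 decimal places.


JND = k * I
JND = 0.05 * 119
= 5.95


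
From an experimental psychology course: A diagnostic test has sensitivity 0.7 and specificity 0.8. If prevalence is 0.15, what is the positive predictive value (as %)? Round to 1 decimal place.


PPV = (sens * prev) / (sens * prev + (1-spec) * (1-prev))
Numerator = 0.7 * 0.15 = 0.105
P(positive and no disease) = (1 - spec) * (1 - prev) = (1 - 0.8) * (1 - 0.15) = 0.17
Denominator = 0.105 + 0.17 = 0.275
PPV = 0.105 / 0.275 = 0.381818
As percentage = 38.2


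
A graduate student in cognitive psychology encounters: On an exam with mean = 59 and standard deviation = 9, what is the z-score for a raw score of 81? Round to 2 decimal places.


z = (X - mu) / sigma
= (81 - 59) / 9
= 22 / 9
= 2.44


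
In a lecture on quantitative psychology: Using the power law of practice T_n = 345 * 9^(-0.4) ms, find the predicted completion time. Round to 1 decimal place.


T_n = 345 * 9^(-0.4)
9^(-0.4) = 0.415244
T_n = 345 * 0.415244
= 143.3 ms


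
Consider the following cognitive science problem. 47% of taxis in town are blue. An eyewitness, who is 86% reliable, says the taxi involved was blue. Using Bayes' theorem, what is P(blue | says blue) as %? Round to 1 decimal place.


P(blue | says blue) = P(says blue | blue)*P(blue) / [P(says blue | blue)*P(blue) + P(says blue | not blue)*P(not blue)]
Numerator = 0.86 * 0.47 = 0.4042
False identification = 0.14 * 0.53 = 0.0742
P = 0.4042 / (0.4042 + 0.0742)
= 0.4042 / 0.4784
As percentage = 84.5


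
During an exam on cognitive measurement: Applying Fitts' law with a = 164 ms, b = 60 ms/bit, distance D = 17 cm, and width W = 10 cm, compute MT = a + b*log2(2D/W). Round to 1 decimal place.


MT = 164 + 60 * log2(2*17/10)
2D/W = 3.4
log2(3.4) = 1.7655
MT = 164 + 60 * 1.7655
= 269.9 ms


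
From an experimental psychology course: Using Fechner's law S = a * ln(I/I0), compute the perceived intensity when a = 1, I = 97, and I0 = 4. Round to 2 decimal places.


S = 1 * ln(97/4)
I/I0 = 24.25
ln(24.25) = 3.1884
S = 1 * 3.1884
= 3.19


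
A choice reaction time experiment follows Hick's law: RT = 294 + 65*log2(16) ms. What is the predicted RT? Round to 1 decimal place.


RT = 294 + 65 * log2(16)
log2(16) = 4.0
RT = 294 + 65 * 4.0
= 294 + 260.0
= 554.0 ms


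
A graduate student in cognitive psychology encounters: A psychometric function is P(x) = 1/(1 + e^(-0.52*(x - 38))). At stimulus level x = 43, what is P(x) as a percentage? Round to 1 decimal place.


P(x) = 1/(1 + e^(-0.52*(43 - 38)))
Exponent = -0.52 * 5 = -2.6
e^(-2.6) = 0.074274
P = 1/(1 + 0.074274) = 0.930861
Percentage = 93.1


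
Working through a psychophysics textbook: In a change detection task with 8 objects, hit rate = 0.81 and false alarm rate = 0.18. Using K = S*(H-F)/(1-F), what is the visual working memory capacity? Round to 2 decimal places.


K = S * (H - F) / (1 - F)
H - F = 0.63
1 - F = 0.82
K = 8 * 0.63 / 0.82
= 6.15


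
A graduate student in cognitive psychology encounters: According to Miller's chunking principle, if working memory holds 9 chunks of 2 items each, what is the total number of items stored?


Total items = chunks * items_per_chunk
= 9 * 2
= 18


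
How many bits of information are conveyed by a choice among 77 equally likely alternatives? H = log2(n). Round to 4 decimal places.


H = log2(n)
H = log2(77)
= 6.2668


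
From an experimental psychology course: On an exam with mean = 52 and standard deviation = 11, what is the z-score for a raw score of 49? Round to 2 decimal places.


z = (X - mu) / sigma
= (49 - 52) / 11
= -3 / 11
= -0.27


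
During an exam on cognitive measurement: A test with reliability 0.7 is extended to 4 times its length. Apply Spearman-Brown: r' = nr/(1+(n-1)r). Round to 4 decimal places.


r_new = n*r / (1 + (n-1)*r)
Numerator = 4 * 0.7 = 2.8
Denominator = 1 + 3 * 0.7 = 3.1
r_new = 2.8 / 3.1
= 0.9032


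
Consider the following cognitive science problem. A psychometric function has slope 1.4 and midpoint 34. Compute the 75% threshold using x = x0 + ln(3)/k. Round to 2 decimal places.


At P = 0.75: 0.75 = 1/(1 + e^(-k*(x-x0)))
Solving: e^(-k*(x-x0)) = 1/3
x = x0 + ln(3)/k
ln(3) = 1.0986
x = 34 + 1.0986/1.4
= 34 + 0.7847
= 34.78


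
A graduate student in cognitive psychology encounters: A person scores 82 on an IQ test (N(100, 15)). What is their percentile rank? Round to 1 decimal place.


z = (IQ - mean) / SD
z = (82 - 100) / 15 = -1.2
Percentile = Phi(-1.2) * 100
Phi(-1.2) = 0.11507
= 11.5


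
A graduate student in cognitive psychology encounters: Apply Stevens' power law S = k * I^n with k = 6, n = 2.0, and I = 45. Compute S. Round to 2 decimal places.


S = 6 * 45^2.0
45^2.0 = 2025.0
S = 6 * 2025.0
= 12150.00


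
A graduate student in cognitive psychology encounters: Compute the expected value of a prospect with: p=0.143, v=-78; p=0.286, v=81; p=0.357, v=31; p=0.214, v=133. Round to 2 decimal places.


EU = sum(p_i * v_i)
0.143 * -78 = -11.154
0.286 * 81 = 23.166
0.357 * 31 = 11.067
0.214 * 133 = 28.462
EU = -11.154 + 23.166 + 11.067 + 28.462
= 51.54


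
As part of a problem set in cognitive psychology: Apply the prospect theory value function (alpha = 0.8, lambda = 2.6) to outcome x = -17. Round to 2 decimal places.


Since x = -17 < 0, use v(x) = -lambda*(-x)^alpha
(-x) = 17
17^0.8 = 9.6463
v(-17) = -2.6 * 9.6463
= -25.08


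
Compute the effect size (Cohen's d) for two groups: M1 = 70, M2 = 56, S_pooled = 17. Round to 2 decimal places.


Cohen's d = (M1 - M2) / S_pooled
= (70 - 56) / 17
= 14 / 17
= 0.82


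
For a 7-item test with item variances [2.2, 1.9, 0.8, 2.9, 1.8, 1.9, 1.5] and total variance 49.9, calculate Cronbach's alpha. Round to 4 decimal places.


alpha = (k/(k-1)) * (1 - sum(s_i^2)/s_total^2)
sum(item variances) = 13.0
k/(k-1) = 7/6 = 1.166667
1 - 13.0/49.9 = 1 - 0.260521 = 0.739479
alpha = 1.166667 * 0.739479
= 0.8627


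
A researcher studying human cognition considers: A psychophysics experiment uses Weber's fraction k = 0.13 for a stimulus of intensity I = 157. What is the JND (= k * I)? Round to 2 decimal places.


JND = k * I
JND = 0.13 * 157
= 20.41


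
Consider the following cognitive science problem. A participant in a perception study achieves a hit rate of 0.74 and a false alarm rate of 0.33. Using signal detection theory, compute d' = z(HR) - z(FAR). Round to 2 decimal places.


d' = z(HR) - z(FAR)
z(0.74) = 0.6433
z(0.33) = -0.4399
d' = 0.6433 - -0.4399
= 1.08


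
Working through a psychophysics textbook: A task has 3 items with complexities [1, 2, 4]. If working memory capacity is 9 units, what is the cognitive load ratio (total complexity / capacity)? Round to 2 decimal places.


Total complexity = 1 + 2 + 4 = 7
Load = total / capacity = 7 / 9
= 0.78


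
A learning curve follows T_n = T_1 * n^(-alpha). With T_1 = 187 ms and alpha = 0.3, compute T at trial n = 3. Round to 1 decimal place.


T_n = 187 * 3^(-0.3)
3^(-0.3) = 0.719223
T_n = 187 * 0.719223
= 134.5 ms


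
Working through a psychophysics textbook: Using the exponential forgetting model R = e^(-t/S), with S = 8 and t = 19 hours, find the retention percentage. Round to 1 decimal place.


R = e^(-t/S)
-t/S = -19/8 = -2.375
R = e^(-2.375) = 0.093014
Percentage = 0.093014 * 100
= 9.3


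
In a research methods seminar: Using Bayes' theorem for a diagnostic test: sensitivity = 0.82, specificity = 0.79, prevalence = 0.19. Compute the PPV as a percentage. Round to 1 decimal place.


PPV = (sens * prev) / (sens * prev + (1-spec) * (1-prev))
Numerator = 0.82 * 0.19 = 0.1558
P(positive and no disease) = (1 - spec) * (1 - prev) = (1 - 0.79) * (1 - 0.19) = 0.1701
Denominator = 0.1558 + 0.1701 = 0.3259
PPV = 0.1558 / 0.3259 = 0.478061
As percentage = 47.8


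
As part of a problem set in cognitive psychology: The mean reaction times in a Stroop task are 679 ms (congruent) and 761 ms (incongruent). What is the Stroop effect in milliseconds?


Stroop effect = RT(incongruent) - RT(congruent)
= 761 - 679
= 82 ms


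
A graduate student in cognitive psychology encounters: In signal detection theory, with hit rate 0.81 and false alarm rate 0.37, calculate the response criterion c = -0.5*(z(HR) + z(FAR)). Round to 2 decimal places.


c = -0.5 * (z(HR) + z(FAR))
z(0.81) = 0.8779
z(0.37) = -0.3319
c = -0.5 * (0.8779 + -0.3319)
= -0.5 * 0.546
= -0.27


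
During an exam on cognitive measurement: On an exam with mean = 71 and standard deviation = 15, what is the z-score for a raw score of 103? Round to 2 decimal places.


z = (X - mu) / sigma
= (103 - 71) / 15
= 32 / 15
= 2.13


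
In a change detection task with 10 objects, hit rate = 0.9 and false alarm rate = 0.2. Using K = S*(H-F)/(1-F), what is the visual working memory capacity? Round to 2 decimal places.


K = S * (H - F) / (1 - F)
H - F = 0.7
1 - F = 0.8
K = 10 * 0.7 / 0.8
= 8.75


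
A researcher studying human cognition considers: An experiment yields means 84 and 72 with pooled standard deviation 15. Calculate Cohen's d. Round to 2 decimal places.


Cohen's d = (M1 - M2) / S_pooled
= (84 - 72) / 15
= 12 / 15
= 0.80


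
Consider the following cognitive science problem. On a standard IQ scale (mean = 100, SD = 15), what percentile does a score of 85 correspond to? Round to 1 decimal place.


z = (IQ - mean) / SD
z = (85 - 100) / 15 = -1.0
Percentile = Phi(-1.0) * 100
Phi(-1.0) = 0.158655
= 15.9


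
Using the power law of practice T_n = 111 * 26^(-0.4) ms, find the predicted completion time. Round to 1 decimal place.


T_n = 111 * 26^(-0.4)
26^(-0.4) = 0.271651
T_n = 111 * 0.271651
= 30.2 ms


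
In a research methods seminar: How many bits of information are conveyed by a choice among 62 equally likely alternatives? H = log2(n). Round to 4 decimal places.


H = log2(n)
H = log2(62)
= 5.9542


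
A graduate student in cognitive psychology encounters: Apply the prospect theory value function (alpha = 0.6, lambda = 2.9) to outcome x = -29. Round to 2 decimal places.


Since x = -29 < 0, use v(x) = -lambda*(-x)^alpha
(-x) = 29
29^0.6 = 7.5412
v(-29) = -2.9 * 7.5412
= -21.87


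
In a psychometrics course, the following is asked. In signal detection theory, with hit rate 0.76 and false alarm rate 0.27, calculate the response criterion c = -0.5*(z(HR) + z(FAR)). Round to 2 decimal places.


c = -0.5 * (z(HR) + z(FAR))
z(0.76) = 0.7063
z(0.27) = -0.6128
c = -0.5 * (0.7063 + -0.6128)
= -0.5 * 0.0935
= -0.05


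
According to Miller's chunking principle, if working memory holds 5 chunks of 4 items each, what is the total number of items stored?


Total items = chunks * items_per_chunk
= 5 * 4
= 20


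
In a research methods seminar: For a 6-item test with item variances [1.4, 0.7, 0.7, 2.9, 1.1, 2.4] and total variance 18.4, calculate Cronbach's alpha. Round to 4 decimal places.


alpha = (k/(k-1)) * (1 - sum(s_i^2)/s_total^2)
sum(item variances) = 9.2
k/(k-1) = 6/5 = 1.2
1 - 9.2/18.4 = 1 - 0.5 = 0.5
alpha = 1.2 * 0.5
= 0.6000


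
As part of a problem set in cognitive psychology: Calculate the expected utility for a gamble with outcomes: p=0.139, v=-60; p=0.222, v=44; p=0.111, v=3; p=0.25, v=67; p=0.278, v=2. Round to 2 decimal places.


EU = sum(p_i * v_i)
0.139 * -60 = -8.34
0.222 * 44 = 9.768
0.111 * 3 = 0.333
0.25 * 67 = 16.75
0.278 * 2 = 0.556
EU = -8.34 + 9.768 + 0.333 + 16.75 + 0.556
= 19.07


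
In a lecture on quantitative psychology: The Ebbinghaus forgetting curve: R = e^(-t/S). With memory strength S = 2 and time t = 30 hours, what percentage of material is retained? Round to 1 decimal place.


R = e^(-t/S)
-t/S = -30/2 = -15.0
R = e^(-15.0) = 0.0
Percentage = 0.0 * 100
= 0.0


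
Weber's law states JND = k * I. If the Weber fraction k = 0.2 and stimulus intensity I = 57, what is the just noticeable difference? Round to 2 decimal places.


JND = k * I
JND = 0.2 * 57
= 11.40


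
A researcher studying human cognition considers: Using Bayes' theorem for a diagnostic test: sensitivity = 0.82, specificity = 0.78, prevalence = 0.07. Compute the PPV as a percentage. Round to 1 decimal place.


PPV = (sens * prev) / (sens * prev + (1-spec) * (1-prev))
Numerator = 0.82 * 0.07 = 0.0574
P(positive and no disease) = (1 - spec) * (1 - prev) = (1 - 0.78) * (1 - 0.07) = 0.2046
Denominator = 0.0574 + 0.2046 = 0.262
PPV = 0.0574 / 0.262 = 0.219084
As percentage = 21.9


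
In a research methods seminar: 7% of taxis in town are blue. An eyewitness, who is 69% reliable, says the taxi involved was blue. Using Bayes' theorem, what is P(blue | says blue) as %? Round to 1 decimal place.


P(blue | says blue) = P(says blue | blue)*P(blue) / [P(says blue | blue)*P(blue) + P(says blue | not blue)*P(not blue)]
Numerator = 0.69 * 0.07 = 0.0483
False identification = 0.31 * 0.93 = 0.2883
P = 0.0483 / (0.0483 + 0.2883)
= 0.0483 / 0.3366
As percentage = 14.3


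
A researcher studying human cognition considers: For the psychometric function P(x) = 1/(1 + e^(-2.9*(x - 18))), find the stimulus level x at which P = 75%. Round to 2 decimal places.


At P = 0.75: 0.75 = 1/(1 + e^(-k*(x-x0)))
Solving: e^(-k*(x-x0)) = 1/3
x = x0 + ln(3)/k
ln(3) = 1.0986
x = 18 + 1.0986/2.9
= 18 + 0.3788
= 18.38


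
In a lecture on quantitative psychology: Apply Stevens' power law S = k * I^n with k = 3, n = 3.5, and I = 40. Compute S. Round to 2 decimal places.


S = 3 * 40^3.5
40^3.5 = 404771.5405
S = 3 * 404771.5405
= 1214314.62


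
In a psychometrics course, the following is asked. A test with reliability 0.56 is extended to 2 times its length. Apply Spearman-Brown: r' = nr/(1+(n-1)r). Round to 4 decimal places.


r_new = n*r / (1 + (n-1)*r)
Numerator = 2 * 0.56 = 1.12
Denominator = 1 + 1 * 0.56 = 1.56
r_new = 1.12 / 1.56
= 0.7179


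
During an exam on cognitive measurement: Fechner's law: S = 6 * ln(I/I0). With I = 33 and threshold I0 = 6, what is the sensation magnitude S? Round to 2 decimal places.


S = 6 * ln(33/6)
I/I0 = 5.5
ln(5.5) = 1.7047
S = 6 * 1.7047
= 10.23


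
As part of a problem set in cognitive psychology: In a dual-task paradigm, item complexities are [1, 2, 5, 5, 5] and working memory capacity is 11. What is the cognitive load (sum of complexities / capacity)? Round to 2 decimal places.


Total complexity = 1 + 2 + 5 + 5 + 5 = 18
Load = total / capacity = 18 / 11
= 1.64


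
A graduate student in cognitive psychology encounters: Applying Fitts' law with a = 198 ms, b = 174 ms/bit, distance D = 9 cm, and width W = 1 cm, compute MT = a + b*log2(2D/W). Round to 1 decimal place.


MT = 198 + 174 * log2(2*9/1)
2D/W = 18.0
log2(18.0) = 4.1699
MT = 198 + 174 * 4.1699
= 923.6 ms


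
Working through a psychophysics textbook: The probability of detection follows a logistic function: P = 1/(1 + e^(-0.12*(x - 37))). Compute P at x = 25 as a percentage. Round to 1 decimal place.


P(x) = 1/(1 + e^(-0.12*(25 - 37)))
Exponent = -0.12 * -12 = 1.44
e^(1.44) = 4.220696
P = 1/(1 + 4.220696) = 0.191545
Percentage = 19.2


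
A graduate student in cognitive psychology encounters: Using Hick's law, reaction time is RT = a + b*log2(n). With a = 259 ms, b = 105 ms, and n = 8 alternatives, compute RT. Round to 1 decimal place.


RT = 259 + 105 * log2(8)
log2(8) = 3.0
RT = 259 + 105 * 3.0
= 259 + 315.0
= 574.0 ms


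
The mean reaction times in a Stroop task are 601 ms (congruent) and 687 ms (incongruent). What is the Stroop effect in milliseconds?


Stroop effect = RT(incongruent) - RT(congruent)
= 687 - 601
= 86 ms


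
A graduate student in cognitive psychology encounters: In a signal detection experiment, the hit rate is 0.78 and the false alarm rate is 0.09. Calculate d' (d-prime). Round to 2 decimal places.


d' = z(HR) - z(FAR)
z(0.78) = 0.7722
z(0.09) = -1.3408
d' = 0.7722 - -1.3408
= 2.11


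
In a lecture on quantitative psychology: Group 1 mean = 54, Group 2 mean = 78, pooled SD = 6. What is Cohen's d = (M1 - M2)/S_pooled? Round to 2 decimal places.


Cohen's d = (M1 - M2) / S_pooled
= (54 - 78) / 6
= -24 / 6
= -4.00


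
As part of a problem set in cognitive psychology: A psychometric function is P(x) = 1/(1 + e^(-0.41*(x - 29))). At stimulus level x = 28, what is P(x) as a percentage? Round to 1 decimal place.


P(x) = 1/(1 + e^(-0.41*(28 - 29)))
Exponent = -0.41 * -1 = 0.41
e^(0.41) = 1.506818
P = 1/(1 + 1.506818) = 0.398912
Percentage = 39.9


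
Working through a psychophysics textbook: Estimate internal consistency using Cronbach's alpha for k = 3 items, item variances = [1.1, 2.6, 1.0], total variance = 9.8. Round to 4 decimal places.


alpha = (k/(k-1)) * (1 - sum(s_i^2)/s_total^2)
sum(item variances) = 4.7
k/(k-1) = 3/2 = 1.5
1 - 4.7/9.8 = 1 - 0.479592 = 0.520408
alpha = 1.5 * 0.520408
= 0.7806


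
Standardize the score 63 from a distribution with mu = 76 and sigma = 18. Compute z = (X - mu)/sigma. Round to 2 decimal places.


z = (X - mu) / sigma
= (63 - 76) / 18
= -13 / 18
= -0.72


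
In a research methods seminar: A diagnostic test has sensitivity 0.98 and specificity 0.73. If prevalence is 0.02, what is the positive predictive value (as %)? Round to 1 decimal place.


PPV = (sens * prev) / (sens * prev + (1-spec) * (1-prev))
Numerator = 0.98 * 0.02 = 0.0196
P(positive and no disease) = (1 - spec) * (1 - prev) = (1 - 0.73) * (1 - 0.02) = 0.2646
Denominator = 0.0196 + 0.2646 = 0.2842
PPV = 0.0196 / 0.2842 = 0.068966
As percentage = 6.9


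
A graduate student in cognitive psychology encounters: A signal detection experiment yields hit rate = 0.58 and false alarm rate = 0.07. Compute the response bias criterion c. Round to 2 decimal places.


c = -0.5 * (z(HR) + z(FAR))
z(0.58) = 0.2019
z(0.07) = -1.4758
c = -0.5 * (0.2019 + -1.4758)
= -0.5 * -1.2739
= 0.64


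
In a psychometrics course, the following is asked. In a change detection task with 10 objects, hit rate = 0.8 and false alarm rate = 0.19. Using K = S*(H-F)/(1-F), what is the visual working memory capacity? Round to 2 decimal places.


K = S * (H - F) / (1 - F)
H - F = 0.61
1 - F = 0.81
K = 10 * 0.61 / 0.81
= 7.53


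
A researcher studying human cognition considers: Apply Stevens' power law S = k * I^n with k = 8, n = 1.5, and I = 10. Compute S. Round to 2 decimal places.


S = 8 * 10^1.5
10^1.5 = 31.6228
S = 8 * 31.6228
= 252.98


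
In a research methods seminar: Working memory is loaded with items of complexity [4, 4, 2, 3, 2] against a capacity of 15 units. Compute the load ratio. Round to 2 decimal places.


Total complexity = 4 + 4 + 2 + 3 + 2 = 15
Load = total / capacity = 15 / 15
= 1.00


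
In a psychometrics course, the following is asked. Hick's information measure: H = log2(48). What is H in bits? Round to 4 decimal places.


H = log2(n)
H = log2(48)
= 5.5850


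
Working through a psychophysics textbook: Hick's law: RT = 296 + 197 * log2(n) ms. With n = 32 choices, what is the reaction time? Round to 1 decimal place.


RT = 296 + 197 * log2(32)
log2(32) = 5.0
RT = 296 + 197 * 5.0
= 296 + 985.0
= 1281.0 ms


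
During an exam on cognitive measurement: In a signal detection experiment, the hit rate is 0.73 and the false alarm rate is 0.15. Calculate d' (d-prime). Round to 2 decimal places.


d' = z(HR) - z(FAR)
z(0.73) = 0.6128
z(0.15) = -1.0364
d' = 0.6128 - -1.0364
= 1.65


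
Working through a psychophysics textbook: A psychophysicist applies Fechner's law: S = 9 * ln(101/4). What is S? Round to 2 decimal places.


S = 9 * ln(101/4)
I/I0 = 25.25
ln(25.25) = 3.2288
S = 9 * 3.2288
= 29.06


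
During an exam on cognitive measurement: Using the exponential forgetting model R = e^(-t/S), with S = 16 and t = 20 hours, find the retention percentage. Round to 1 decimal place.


R = e^(-t/S)
-t/S = -20/16 = -1.25
R = e^(-1.25) = 0.286505
Percentage = 0.286505 * 100
= 28.7


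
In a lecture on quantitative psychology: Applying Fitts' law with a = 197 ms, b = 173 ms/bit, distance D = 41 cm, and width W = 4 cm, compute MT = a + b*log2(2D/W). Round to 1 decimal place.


MT = 197 + 173 * log2(2*41/4)
2D/W = 20.5
log2(20.5) = 4.3576
MT = 197 + 173 * 4.3576
= 950.9 ms


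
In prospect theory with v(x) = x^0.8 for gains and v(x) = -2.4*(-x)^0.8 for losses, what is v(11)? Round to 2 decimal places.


Since x = 11 >= 0, use v(x) = x^0.8
11^0.8 = 6.8095
v(11) = 6.81


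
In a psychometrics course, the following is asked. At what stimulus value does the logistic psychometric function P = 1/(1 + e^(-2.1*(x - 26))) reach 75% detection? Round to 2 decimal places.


At P = 0.75: 0.75 = 1/(1 + e^(-k*(x-x0)))
Solving: e^(-k*(x-x0)) = 1/3
x = x0 + ln(3)/k
ln(3) = 1.0986
x = 26 + 1.0986/2.1
= 26 + 0.5231
= 26.52


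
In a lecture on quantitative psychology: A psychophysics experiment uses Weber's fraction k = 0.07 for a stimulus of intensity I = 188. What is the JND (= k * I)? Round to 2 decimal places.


JND = k * I
JND = 0.07 * 188
= 13.16


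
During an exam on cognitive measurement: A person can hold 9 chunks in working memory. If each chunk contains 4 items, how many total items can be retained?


Total items = chunks * items_per_chunk
= 9 * 4
= 36


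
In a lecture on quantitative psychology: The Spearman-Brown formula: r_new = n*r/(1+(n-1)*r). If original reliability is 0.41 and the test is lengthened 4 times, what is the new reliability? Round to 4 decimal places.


r_new = n*r / (1 + (n-1)*r)
Numerator = 4 * 0.41 = 1.64
Denominator = 1 + 3 * 0.41 = 2.23
r_new = 1.64 / 2.23
= 0.7354


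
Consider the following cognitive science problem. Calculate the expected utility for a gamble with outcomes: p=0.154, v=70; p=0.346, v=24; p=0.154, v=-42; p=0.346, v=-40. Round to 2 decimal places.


EU = sum(p_i * v_i)
0.154 * 70 = 10.78
0.346 * 24 = 8.304
0.154 * -42 = -6.468
0.346 * -40 = -13.84
EU = 10.78 + 8.304 + -6.468 + -13.84
= -1.22


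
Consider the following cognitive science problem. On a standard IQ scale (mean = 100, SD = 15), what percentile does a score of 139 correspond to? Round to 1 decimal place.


z = (IQ - mean) / SD
z = (139 - 100) / 15 = 2.6
Percentile = Phi(2.6) * 100
Phi(2.6) = 0.995339
= 99.5


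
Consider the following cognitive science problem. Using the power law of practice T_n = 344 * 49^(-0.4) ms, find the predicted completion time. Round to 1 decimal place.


T_n = 344 * 49^(-0.4)
49^(-0.4) = 0.210825
T_n = 344 * 0.210825
= 72.5 ms


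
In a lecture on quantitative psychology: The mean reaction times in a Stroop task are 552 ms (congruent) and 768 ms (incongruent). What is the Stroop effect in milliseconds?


Stroop effect = RT(incongruent) - RT(congruent)
= 768 - 552
= 216 ms


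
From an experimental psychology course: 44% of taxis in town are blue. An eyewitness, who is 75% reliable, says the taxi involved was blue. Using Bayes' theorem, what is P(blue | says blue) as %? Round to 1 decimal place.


P(blue | says blue) = P(says blue | blue)*P(blue) / [P(says blue | blue)*P(blue) + P(says blue | not blue)*P(not blue)]
Numerator = 0.75 * 0.44 = 0.33
False identification = 0.25 * 0.56 = 0.14
P = 0.33 / (0.33 + 0.14)
= 0.33 / 0.47
As percentage = 70.2


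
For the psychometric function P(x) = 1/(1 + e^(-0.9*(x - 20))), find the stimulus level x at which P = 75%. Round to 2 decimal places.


At P = 0.75: 0.75 = 1/(1 + e^(-k*(x-x0)))
Solving: e^(-k*(x-x0)) = 1/3
x = x0 + ln(3)/k
ln(3) = 1.0986
x = 20 + 1.0986/0.9
= 20 + 1.2207
= 21.22


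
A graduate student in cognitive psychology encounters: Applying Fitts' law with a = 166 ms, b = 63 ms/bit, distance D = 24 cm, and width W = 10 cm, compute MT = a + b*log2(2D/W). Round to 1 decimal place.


MT = 166 + 63 * log2(2*24/10)
2D/W = 4.8
log2(4.8) = 2.263
MT = 166 + 63 * 2.263
= 308.6 ms


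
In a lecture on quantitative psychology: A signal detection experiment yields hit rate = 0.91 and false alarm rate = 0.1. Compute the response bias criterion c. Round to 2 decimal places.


c = -0.5 * (z(HR) + z(FAR))
z(0.91) = 1.3408
z(0.1) = -1.2816
c = -0.5 * (1.3408 + -1.2816)
= -0.5 * 0.0592
= -0.03


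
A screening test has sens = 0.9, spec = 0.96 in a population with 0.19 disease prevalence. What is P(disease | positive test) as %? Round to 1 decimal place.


PPV = (sens * prev) / (sens * prev + (1-spec) * (1-prev))
Numerator = 0.9 * 0.19 = 0.171
P(positive and no disease) = (1 - spec) * (1 - prev) = (1 - 0.96) * (1 - 0.19) = 0.0324
Denominator = 0.171 + 0.0324 = 0.2034
PPV = 0.171 / 0.2034 = 0.840708
As percentage = 84.1


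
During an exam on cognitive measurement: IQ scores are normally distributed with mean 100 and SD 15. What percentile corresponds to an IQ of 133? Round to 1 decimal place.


z = (IQ - mean) / SD
z = (133 - 100) / 15 = 2.2
Percentile = Phi(2.2) * 100
Phi(2.2) = 0.986097
= 98.6


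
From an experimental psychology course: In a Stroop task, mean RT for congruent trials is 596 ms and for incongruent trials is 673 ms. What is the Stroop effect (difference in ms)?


Stroop effect = RT(incongruent) - RT(congruent)
= 673 - 596
= 77 ms


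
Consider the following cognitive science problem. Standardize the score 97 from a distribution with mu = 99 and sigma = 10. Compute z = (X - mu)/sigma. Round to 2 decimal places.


z = (X - mu) / sigma
= (97 - 99) / 10
= -2 / 10
= -0.20


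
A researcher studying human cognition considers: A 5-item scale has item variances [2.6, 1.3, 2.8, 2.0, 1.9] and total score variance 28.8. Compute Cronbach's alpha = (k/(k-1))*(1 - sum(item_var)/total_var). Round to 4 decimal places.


alpha = (k/(k-1)) * (1 - sum(s_i^2)/s_total^2)
sum(item variances) = 10.6
k/(k-1) = 5/4 = 1.25
1 - 10.6/28.8 = 1 - 0.368056 = 0.631944
alpha = 1.25 * 0.631944
= 0.7899


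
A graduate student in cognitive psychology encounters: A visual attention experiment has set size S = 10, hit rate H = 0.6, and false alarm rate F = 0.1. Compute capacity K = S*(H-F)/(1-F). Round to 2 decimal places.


K = S * (H - F) / (1 - F)
H - F = 0.5
1 - F = 0.9
K = 10 * 0.5 / 0.9
= 5.56


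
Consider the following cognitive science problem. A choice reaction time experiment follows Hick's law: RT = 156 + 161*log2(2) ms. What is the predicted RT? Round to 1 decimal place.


RT = 156 + 161 * log2(2)
log2(2) = 1.0
RT = 156 + 161 * 1.0
= 156 + 161.0
= 317.0 ms


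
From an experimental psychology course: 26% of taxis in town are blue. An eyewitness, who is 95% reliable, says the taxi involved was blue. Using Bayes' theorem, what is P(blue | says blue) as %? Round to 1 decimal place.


P(blue | says blue) = P(says blue | blue)*P(blue) / [P(says blue | blue)*P(blue) + P(says blue | not blue)*P(not blue)]
Numerator = 0.95 * 0.26 = 0.247
False identification = 0.05 * 0.74 = 0.037
P = 0.247 / (0.247 + 0.037)
= 0.247 / 0.284
As percentage = 87.0
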